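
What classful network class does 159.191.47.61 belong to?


First octet: 159
Binary: 10011111
10xxxxxx -> Class B (128-191)
Class B, default mask 255.255.0.0 (/16)


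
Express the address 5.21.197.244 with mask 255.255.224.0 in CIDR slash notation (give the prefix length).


Binary: 11111111.11111111.11100000.00000000
Count leading 1s
Prefix: /19


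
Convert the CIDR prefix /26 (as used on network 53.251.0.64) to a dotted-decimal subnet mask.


/26 means 26 network bits, 6 host bits
Binary: 11111111111111111111111111000000
Mask: 255.255.255.192


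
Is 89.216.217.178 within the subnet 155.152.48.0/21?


Subnet network: 155.152.48.0
Test IP AND mask: 89.216.216.0
No, 89.216.217.178 is not in 155.152.48.0/21


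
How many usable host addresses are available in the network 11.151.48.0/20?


Host bits = 32 - 20 = 12
Total addresses = 2^12 = 4096
Usable = total - 2 (network and broadcast)
Usable hosts: 4094


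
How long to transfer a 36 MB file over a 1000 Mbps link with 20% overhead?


Effective throughput = 1000 * (1 - 20/100) = 800 Mbps
File size in Mb = 36 * 8 = 288 Mb
Time = 288 / 800
Time = 0.36 seconds


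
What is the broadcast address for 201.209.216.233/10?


Network: 201.192.0.0/10
Host bits = 22
Set all host bits to 1:
Broadcast: 201.255.255.255


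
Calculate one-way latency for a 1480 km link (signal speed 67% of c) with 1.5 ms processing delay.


Speed = 0.67 * 3e5 km/s = 201000 km/s
Propagation delay = 1480 / 201000 = 0.0074 s = 7.3632 ms
Processing delay = 1.5 ms
Total one-way latency = 8.8632 ms


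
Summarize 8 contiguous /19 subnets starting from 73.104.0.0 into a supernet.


Original prefix: /19
Number of subnets: 8 = 2^3
New prefix = 19 - 3 = 16
Supernet: 73.104.0.0/16


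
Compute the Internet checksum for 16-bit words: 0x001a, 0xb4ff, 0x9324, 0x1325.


Sum all words (with carry folding):
+ 0x001a = 0x001a
+ 0xb4ff = 0xb519
+ 0x9324 = 0x483e
+ 0x1325 = 0x5b63
One's complement: ~0x5b63
Checksum = 0xa49c


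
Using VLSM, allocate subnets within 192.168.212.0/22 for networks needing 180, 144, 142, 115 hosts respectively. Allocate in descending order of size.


180 hosts -> /24 (254 usable): 192.168.212.0/24
144 hosts -> /24 (254 usable): 192.168.213.0/24
142 hosts -> /24 (254 usable): 192.168.214.0/24
115 hosts -> /25 (126 usable): 192.168.215.0/25
Allocation: 192.168.212.0/24 (180 hosts, 254 usable); 192.168.213.0/24 (144 hosts, 254 usable); 192.168.214.0/24 (142 hosts, 254 usable); 192.168.215.0/25 (115 hosts, 126 usable)


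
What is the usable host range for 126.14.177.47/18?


Network: 126.14.128.0
Broadcast: 126.14.191.255
First usable = network + 1
Last usable = broadcast - 1
Range: 126.14.128.1 to 126.14.191.254


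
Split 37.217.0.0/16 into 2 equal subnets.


New prefix = 16 + 1 = 17
Each subnet has 32768 addresses
  37.217.0.0/17
  37.217.128.0/17
Subnets: 37.217.0.0/17, 37.217.128.0/17


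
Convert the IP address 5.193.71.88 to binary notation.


5 = 00000101
193 = 11000001
71 = 01000111
88 = 01011000
Binary: 00000101.11000001.01000111.01011000


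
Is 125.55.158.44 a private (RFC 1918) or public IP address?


RFC 1918 private ranges:
  10.0.0.0/8 (10.0.0.0 - 10.255.255.255)
  172.16.0.0/12 (172.16.0.0 - 172.31.255.255)
  192.168.0.0/16 (192.168.0.0 - 192.168.255.255)
Public (not in any RFC 1918 range)


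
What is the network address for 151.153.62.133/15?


IP:   10010111.10011001.00111110.10000101
Mask: 11111111.11111110.00000000.00000000
AND operation:
Net:  10010111.10011000.00000000.00000000
Network: 151.152.0.0/15


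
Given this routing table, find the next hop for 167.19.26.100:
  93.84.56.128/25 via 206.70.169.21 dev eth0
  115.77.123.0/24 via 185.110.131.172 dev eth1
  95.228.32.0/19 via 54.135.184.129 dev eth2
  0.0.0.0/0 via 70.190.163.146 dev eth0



Longest prefix match for 167.19.26.100:
  /25 93.84.56.128: no
  /24 115.77.123.0: no
  /19 95.228.32.0: no
  /0 0.0.0.0: MATCH
Selected: next-hop 70.190.163.146 via eth0 (matched /0)


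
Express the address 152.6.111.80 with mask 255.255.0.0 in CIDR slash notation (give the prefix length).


Binary: 11111111.11111111.00000000.00000000
Count leading 1s
Prefix: /16


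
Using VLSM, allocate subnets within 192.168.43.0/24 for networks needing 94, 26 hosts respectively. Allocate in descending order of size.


94 hosts -> /25 (126 usable): 192.168.43.0/25
26 hosts -> /27 (30 usable): 192.168.43.128/27
Allocation: 192.168.43.0/25 (94 hosts, 126 usable); 192.168.43.128/27 (26 hosts, 30 usable)


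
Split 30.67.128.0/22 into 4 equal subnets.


New prefix = 22 + 2 = 24
Each subnet has 256 addresses
  30.67.128.0/24
  30.67.129.0/24
  30.67.130.0/24
  30.67.131.0/24
Subnets: 30.67.128.0/24, 30.67.129.0/24, 30.67.130.0/24, 30.67.131.0/24


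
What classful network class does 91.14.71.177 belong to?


First octet: 91
Binary: 01011011
0xxxxxxx -> Class A (1-126)
Class A, default mask 255.0.0.0 (/8)


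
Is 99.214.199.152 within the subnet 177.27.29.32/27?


Subnet network: 177.27.29.32
Test IP AND mask: 99.214.199.128
No, 99.214.199.152 is not in 177.27.29.32/27


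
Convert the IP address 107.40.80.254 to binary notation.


107 = 01101011
40 = 00101000
80 = 01010000
254 = 11111110
Binary: 01101011.00101000.01010000.11111110


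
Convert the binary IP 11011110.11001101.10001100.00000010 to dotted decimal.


11011110 = 222
11001101 = 205
10001100 = 140
00000010 = 2
IP: 222.205.140.2


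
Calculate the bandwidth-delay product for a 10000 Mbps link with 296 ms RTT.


BDP = bandwidth * RTT
= 10000 Mbps * 296 ms
= 10000 * 1e6 * 296 / 1000 bits
= 2960000000 bits
= 370000000 bytes
= 361328.125 KB
BDP = 2960000000 bits (370000000 bytes)


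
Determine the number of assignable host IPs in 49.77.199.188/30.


Host bits = 32 - 30 = 2
Total addresses = 2^2 = 4
Usable = total - 2 (network and broadcast)
Usable hosts: 2


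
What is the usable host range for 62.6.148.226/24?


Network: 62.6.148.0
Broadcast: 62.6.148.255
First usable = network + 1
Last usable = broadcast - 1
Range: 62.6.148.1 to 62.6.148.254


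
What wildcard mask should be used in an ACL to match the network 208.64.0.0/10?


Subnet mask: 255.192.0.0
Wildcard = 255.255.255.255 - subnet mask
255 - 255 = 0
255 - 192 = 63
255 - 0 = 255
255 - 0 = 255
Wildcard: 0.63.255.255


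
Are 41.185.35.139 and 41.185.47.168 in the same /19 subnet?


Mask: 255.255.224.0
41.185.35.139 AND mask = 41.185.32.0
41.185.47.168 AND mask = 41.185.32.0
Yes, same subnet (41.185.32.0)


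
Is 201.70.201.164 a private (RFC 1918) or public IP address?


RFC 1918 private ranges:
  10.0.0.0/8 (10.0.0.0 - 10.255.255.255)
  172.16.0.0/12 (172.16.0.0 - 172.31.255.255)
  192.168.0.0/16 (192.168.0.0 - 192.168.255.255)
Public (not in any RFC 1918 range)


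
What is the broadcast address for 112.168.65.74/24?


Network: 112.168.65.0/24
Host bits = 8
Set all host bits to 1:
Broadcast: 112.168.65.255


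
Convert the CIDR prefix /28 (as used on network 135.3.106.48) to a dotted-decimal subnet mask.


/28 means 28 network bits, 4 host bits
Binary: 11111111111111111111111111110000
Mask: 255.255.255.240


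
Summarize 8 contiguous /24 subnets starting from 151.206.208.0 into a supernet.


Original prefix: /24
Number of subnets: 8 = 2^3
New prefix = 24 - 3 = 21
Supernet: 151.206.208.0/21


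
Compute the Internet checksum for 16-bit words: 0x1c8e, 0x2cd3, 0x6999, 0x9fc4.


Sum all words (with carry folding):
+ 0x1c8e = 0x1c8e
+ 0x2cd3 = 0x4961
+ 0x6999 = 0xb2fa
+ 0x9fc4 = 0x52bf
One's complement: ~0x52bf
Checksum = 0xad40


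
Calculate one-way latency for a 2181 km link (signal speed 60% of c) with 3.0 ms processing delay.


Speed = 0.6 * 3e5 km/s = 180000 km/s
Propagation delay = 2181 / 180000 = 0.0121 s = 12.1167 ms
Processing delay = 3.0 ms
Total one-way latency = 15.1167 ms


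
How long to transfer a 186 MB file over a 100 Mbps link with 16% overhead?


Effective throughput = 100 * (1 - 16/100) = 84 Mbps
File size in Mb = 186 * 8 = 1488 Mb
Time = 1488 / 84
Time = 17.7143 seconds


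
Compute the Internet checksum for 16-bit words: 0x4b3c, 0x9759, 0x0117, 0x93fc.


Sum all words (with carry folding):
+ 0x4b3c = 0x4b3c
+ 0x9759 = 0xe295
+ 0x0117 = 0xe3ac
+ 0x93fc = 0x77a9
One's complement: ~0x77a9
Checksum = 0x8856


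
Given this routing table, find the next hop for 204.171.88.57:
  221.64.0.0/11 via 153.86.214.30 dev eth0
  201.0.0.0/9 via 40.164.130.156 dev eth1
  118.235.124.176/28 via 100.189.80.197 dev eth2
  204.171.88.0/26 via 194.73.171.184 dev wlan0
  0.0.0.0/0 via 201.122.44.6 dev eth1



Longest prefix match for 204.171.88.57:
  /11 221.64.0.0: no
  /9 201.0.0.0: no
  /28 118.235.124.176: no
  /26 204.171.88.0: MATCH
  /0 0.0.0.0: MATCH
Selected: next-hop 194.73.171.184 via wlan0 (matched /26)


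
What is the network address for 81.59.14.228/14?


IP:   01010001.00111011.00001110.11100100
Mask: 11111111.11111100.00000000.00000000
AND operation:
Net:  01010001.00111000.00000000.00000000
Network: 81.56.0.0/14


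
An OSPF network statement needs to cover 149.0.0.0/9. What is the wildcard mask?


Subnet mask: 255.128.0.0
Wildcard = 255.255.255.255 - subnet mask
255 - 255 = 0
255 - 128 = 127
255 - 0 = 255
255 - 0 = 255
Wildcard: 0.127.255.255


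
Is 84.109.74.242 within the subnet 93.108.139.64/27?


Subnet network: 93.108.139.64
Test IP AND mask: 84.109.74.224
No, 84.109.74.242 is not in 93.108.139.64/27


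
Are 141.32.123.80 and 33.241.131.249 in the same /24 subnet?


Mask: 255.255.255.0
141.32.123.80 AND mask = 141.32.123.0
33.241.131.249 AND mask = 33.241.131.0
No, different subnets (141.32.123.0 vs 33.241.131.0)


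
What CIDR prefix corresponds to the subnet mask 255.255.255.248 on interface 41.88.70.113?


Binary: 11111111.11111111.11111111.11111000
Count leading 1s
Prefix: /29


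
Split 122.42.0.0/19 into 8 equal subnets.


New prefix = 19 + 3 = 22
Each subnet has 1024 addresses
  122.42.0.0/22
  122.42.4.0/22
  122.42.8.0/22
  122.42.12.0/22
  122.42.16.0/22
  122.42.20.0/22
  122.42.24.0/22
  122.42.28.0/22
Subnets: 122.42.0.0/22, 122.42.4.0/22, 122.42.8.0/22, 122.42.12.0/22, 122.42.16.0/22, 122.42.20.0/22, 122.42.24.0/22, 122.42.28.0/22


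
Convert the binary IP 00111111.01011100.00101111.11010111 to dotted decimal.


00111111 = 63
01011100 = 92
00101111 = 47
11010111 = 215
IP: 63.92.47.215


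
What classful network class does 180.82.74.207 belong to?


First octet: 180
Binary: 10110100
10xxxxxx -> Class B (128-191)
Class B, default mask 255.255.0.0 (/16)


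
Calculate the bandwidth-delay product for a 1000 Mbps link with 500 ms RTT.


BDP = bandwidth * RTT
= 1000 Mbps * 500 ms
= 1000 * 1e6 * 500 / 1000 bits
= 500000000 bits
= 62500000 bytes
= 61035.1562 KB
BDP = 500000000 bits (62500000 bytes)


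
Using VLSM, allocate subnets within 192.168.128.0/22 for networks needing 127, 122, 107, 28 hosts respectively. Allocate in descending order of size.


127 hosts -> /24 (254 usable): 192.168.128.0/24
122 hosts -> /25 (126 usable): 192.168.129.0/25
107 hosts -> /25 (126 usable): 192.168.129.128/25
28 hosts -> /27 (30 usable): 192.168.130.0/27
Allocation: 192.168.128.0/24 (127 hosts, 254 usable); 192.168.129.0/25 (122 hosts, 126 usable); 192.168.129.128/25 (107 hosts, 126 usable); 192.168.130.0/27 (28 hosts, 30 usable)


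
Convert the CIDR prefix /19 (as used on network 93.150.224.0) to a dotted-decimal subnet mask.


/19 means 19 network bits, 13 host bits
Binary: 11111111111111111110000000000000
Mask: 255.255.224.0


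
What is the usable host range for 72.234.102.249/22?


Network: 72.234.100.0
Broadcast: 72.234.103.255
First usable = network + 1
Last usable = broadcast - 1
Range: 72.234.100.1 to 72.234.103.254


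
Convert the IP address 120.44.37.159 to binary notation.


120 = 01111000
44 = 00101100
37 = 00100101
159 = 10011111
Binary: 01111000.00101100.00100101.10011111


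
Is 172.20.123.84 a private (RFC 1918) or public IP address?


RFC 1918 private ranges:
  10.0.0.0/8 (10.0.0.0 - 10.255.255.255)
  172.16.0.0/12 (172.16.0.0 - 172.31.255.255)
  192.168.0.0/16 (192.168.0.0 - 192.168.255.255)
Private (in 172.16.0.0/12)


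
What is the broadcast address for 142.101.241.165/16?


Network: 142.101.0.0/16
Host bits = 16
Set all host bits to 1:
Broadcast: 142.101.255.255


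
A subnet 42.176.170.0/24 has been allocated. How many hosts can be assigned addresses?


Host bits = 32 - 24 = 8
Total addresses = 2^8 = 256
Usable = total - 2 (network and broadcast)
Usable hosts: 254


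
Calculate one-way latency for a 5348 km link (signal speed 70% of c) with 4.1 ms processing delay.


Speed = 0.7 * 3e5 km/s = 210000 km/s
Propagation delay = 5348 / 210000 = 0.0255 s = 25.4667 ms
Processing delay = 4.1 ms
Total one-way latency = 29.5667 ms


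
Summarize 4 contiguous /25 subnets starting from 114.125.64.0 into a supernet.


Original prefix: /25
Number of subnets: 4 = 2^2
New prefix = 25 - 2 = 23
Supernet: 114.125.64.0/23


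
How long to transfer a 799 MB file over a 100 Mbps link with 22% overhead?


Effective throughput = 100 * (1 - 22/100) = 78 Mbps
File size in Mb = 799 * 8 = 6392 Mb
Time = 6392 / 78
Time = 81.9487 seconds


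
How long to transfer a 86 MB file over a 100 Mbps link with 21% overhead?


Effective throughput = 100 * (1 - 21/100) = 79 Mbps
File size in Mb = 86 * 8 = 688 Mb
Time = 688 / 79
Time = 8.7089 seconds


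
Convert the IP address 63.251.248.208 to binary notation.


63 = 00111111
251 = 11111011
248 = 11111000
208 = 11010000
Binary: 00111111.11111011.11111000.11010000


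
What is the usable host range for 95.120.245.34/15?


Network: 95.120.0.0
Broadcast: 95.121.255.255
First usable = network + 1
Last usable = broadcast - 1
Range: 95.120.0.1 to 95.121.255.254


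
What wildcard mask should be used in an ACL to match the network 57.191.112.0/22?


Subnet mask: 255.255.252.0
Wildcard = 255.255.255.255 - subnet mask
255 - 255 = 0
255 - 255 = 0
255 - 252 = 3
255 - 0 = 255
Wildcard: 0.0.3.255


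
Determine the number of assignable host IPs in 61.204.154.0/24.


Host bits = 32 - 24 = 8
Total addresses = 2^8 = 256
Usable = total - 2 (network and broadcast)
Usable hosts: 254


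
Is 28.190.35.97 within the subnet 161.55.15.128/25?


Subnet network: 161.55.15.128
Test IP AND mask: 28.190.35.0
No, 28.190.35.97 is not in 161.55.15.128/25


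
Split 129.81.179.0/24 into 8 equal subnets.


New prefix = 24 + 3 = 27
Each subnet has 32 addresses
  129.81.179.0/27
  129.81.179.32/27
  129.81.179.64/27
  129.81.179.96/27
  129.81.179.128/27
  129.81.179.160/27
  129.81.179.192/27
  129.81.179.224/27
Subnets: 129.81.179.0/27, 129.81.179.32/27, 129.81.179.64/27, 129.81.179.96/27, 129.81.179.128/27, 129.81.179.160/27, 129.81.179.192/27, 129.81.179.224/27


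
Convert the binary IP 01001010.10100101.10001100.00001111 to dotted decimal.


01001010 = 74
10100101 = 165
10001100 = 140
00001111 = 15
IP: 74.165.140.15


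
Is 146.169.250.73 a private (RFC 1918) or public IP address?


RFC 1918 private ranges:
  10.0.0.0/8 (10.0.0.0 - 10.255.255.255)
  172.16.0.0/12 (172.16.0.0 - 172.31.255.255)
  192.168.0.0/16 (192.168.0.0 - 192.168.255.255)
Public (not in any RFC 1918 range)


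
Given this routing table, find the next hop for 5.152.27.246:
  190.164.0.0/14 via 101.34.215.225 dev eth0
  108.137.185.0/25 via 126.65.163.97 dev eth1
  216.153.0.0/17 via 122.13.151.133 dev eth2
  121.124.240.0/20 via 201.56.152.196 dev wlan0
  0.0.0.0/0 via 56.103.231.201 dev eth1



Longest prefix match for 5.152.27.246:
  /14 190.164.0.0: no
  /25 108.137.185.0: no
  /17 216.153.0.0: no
  /20 121.124.240.0: no
  /0 0.0.0.0: MATCH
Selected: next-hop 56.103.231.201 via eth1 (matched /0)


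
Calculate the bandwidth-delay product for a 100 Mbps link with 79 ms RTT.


BDP = bandwidth * RTT
= 100 Mbps * 79 ms
= 100 * 1e6 * 79 / 1000 bits
= 7900000 bits
= 987500 bytes
= 964.3555 KB
BDP = 7900000 bits (987500 bytes)


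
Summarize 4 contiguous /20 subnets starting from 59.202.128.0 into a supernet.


Original prefix: /20
Number of subnets: 4 = 2^2
New prefix = 20 - 2 = 18
Supernet: 59.202.128.0/18


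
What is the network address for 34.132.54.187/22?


IP:   00100010.10000100.00110110.10111011
Mask: 11111111.11111111.11111100.00000000
AND operation:
Net:  00100010.10000100.00110100.00000000
Network: 34.132.52.0/22


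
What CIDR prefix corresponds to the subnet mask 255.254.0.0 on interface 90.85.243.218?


Binary: 11111111.11111110.00000000.00000000
Count leading 1s
Prefix: /15


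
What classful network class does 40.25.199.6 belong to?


First octet: 40
Binary: 00101000
0xxxxxxx -> Class A (1-126)
Class A, default mask 255.0.0.0 (/8)


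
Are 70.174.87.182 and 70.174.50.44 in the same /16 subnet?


Mask: 255.255.0.0
70.174.87.182 AND mask = 70.174.0.0
70.174.50.44 AND mask = 70.174.0.0
Yes, same subnet (70.174.0.0)


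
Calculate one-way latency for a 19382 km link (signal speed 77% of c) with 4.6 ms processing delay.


Speed = 0.77 * 3e5 km/s = 231000 km/s
Propagation delay = 19382 / 231000 = 0.0839 s = 83.9048 ms
Processing delay = 4.6 ms
Total one-way latency = 88.5048 ms


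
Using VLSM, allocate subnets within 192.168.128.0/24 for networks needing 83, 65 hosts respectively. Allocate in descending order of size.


83 hosts -> /25 (126 usable): 192.168.128.0/25
65 hosts -> /25 (126 usable): 192.168.128.128/25
Allocation: 192.168.128.0/25 (83 hosts, 126 usable); 192.168.128.128/25 (65 hosts, 126 usable)


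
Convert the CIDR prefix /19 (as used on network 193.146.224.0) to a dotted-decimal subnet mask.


/19 means 19 network bits, 13 host bits
Binary: 11111111111111111110000000000000
Mask: 255.255.224.0


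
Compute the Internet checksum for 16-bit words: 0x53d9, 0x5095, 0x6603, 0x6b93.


Sum all words (with carry folding):
+ 0x53d9 = 0x53d9
+ 0x5095 = 0xa46e
+ 0x6603 = 0x0a72
+ 0x6b93 = 0x7605
One's complement: ~0x7605
Checksum = 0x89fa


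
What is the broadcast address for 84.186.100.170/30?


Network: 84.186.100.168/30
Host bits = 2
Set all host bits to 1:
Broadcast: 84.186.100.171


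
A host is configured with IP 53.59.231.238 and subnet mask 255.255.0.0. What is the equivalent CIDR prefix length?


Binary: 11111111.11111111.00000000.00000000
Count leading 1s
Prefix: /16


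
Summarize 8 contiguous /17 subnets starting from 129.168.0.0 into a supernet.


Original prefix: /17
Number of subnets: 8 = 2^3
New prefix = 17 - 3 = 14
Supernet: 129.168.0.0/14


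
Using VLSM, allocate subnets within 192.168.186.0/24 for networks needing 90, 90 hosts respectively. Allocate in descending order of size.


90 hosts -> /25 (126 usable): 192.168.186.0/25
90 hosts -> /25 (126 usable): 192.168.186.128/25
Allocation: 192.168.186.0/25 (90 hosts, 126 usable); 192.168.186.128/25 (90 hosts, 126 usable)


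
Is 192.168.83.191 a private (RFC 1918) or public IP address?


RFC 1918 private ranges:
  10.0.0.0/8 (10.0.0.0 - 10.255.255.255)
  172.16.0.0/12 (172.16.0.0 - 172.31.255.255)
  192.168.0.0/16 (192.168.0.0 - 192.168.255.255)
Private (in 192.168.0.0/16)


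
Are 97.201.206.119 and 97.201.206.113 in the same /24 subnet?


Mask: 255.255.255.0
97.201.206.119 AND mask = 97.201.206.0
97.201.206.113 AND mask = 97.201.206.0
Yes, same subnet (97.201.206.0)


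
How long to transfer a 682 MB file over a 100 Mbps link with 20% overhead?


Effective throughput = 100 * (1 - 20/100) = 80 Mbps
File size in Mb = 682 * 8 = 5456 Mb
Time = 5456 / 80
Time = 68.2 seconds


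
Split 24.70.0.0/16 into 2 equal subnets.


New prefix = 16 + 1 = 17
Each subnet has 32768 addresses
  24.70.0.0/17
  24.70.128.0/17
Subnets: 24.70.0.0/17, 24.70.128.0/17


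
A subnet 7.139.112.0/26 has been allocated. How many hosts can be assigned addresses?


Host bits = 32 - 26 = 6
Total addresses = 2^6 = 64
Usable = total - 2 (network and broadcast)
Usable hosts: 62


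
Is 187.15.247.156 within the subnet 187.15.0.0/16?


Subnet network: 187.15.0.0
Test IP AND mask: 187.15.0.0
Yes, 187.15.247.156 is in 187.15.0.0/16


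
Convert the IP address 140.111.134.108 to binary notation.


140 = 10001100
111 = 01101111
134 = 10000110
108 = 01101100
Binary: 10001100.01101111.10000110.01101100


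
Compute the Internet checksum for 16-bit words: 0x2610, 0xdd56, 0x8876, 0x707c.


Sum all words (with carry folding):
+ 0x2610 = 0x2610
+ 0xdd56 = 0x0367
+ 0x8876 = 0x8bdd
+ 0x707c = 0xfc59
One's complement: ~0xfc59
Checksum = 0x03a6


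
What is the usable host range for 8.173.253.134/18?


Network: 8.173.192.0
Broadcast: 8.173.255.255
First usable = network + 1
Last usable = broadcast - 1
Range: 8.173.192.1 to 8.173.255.254


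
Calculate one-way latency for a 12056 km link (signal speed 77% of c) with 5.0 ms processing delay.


Speed = 0.77 * 3e5 km/s = 231000 km/s
Propagation delay = 12056 / 231000 = 0.0522 s = 52.1905 ms
Processing delay = 5.0 ms
Total one-way latency = 57.1905 ms


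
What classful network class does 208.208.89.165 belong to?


First octet: 208
Binary: 11010000
110xxxxx -> Class C (192-223)
Class C, default mask 255.255.255.0 (/24)


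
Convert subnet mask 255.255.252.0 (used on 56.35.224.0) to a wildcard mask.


Subnet mask: 255.255.252.0
Wildcard = 255.255.255.255 - subnet mask
255 - 255 = 0
255 - 255 = 0
255 - 252 = 3
255 - 0 = 255
Wildcard: 0.0.3.255


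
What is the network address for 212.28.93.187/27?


IP:   11010100.00011100.01011101.10111011
Mask: 11111111.11111111.11111111.11100000
AND operation:
Net:  11010100.00011100.01011101.10100000
Network: 212.28.93.160/27


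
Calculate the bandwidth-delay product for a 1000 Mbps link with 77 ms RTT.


BDP = bandwidth * RTT
= 1000 Mbps * 77 ms
= 1000 * 1e6 * 77 / 1000 bits
= 77000000 bits
= 9625000 bytes
= 9399.4141 KB
BDP = 77000000 bits (9625000 bytes)


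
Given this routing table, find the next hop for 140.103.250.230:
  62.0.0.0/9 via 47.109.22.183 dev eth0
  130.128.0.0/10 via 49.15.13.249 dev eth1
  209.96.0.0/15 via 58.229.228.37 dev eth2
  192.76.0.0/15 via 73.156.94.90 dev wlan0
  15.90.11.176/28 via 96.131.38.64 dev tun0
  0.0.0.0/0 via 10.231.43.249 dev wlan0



Longest prefix match for 140.103.250.230:
  /9 62.0.0.0: no
  /10 130.128.0.0: no
  /15 209.96.0.0: no
  /15 192.76.0.0: no
  /28 15.90.11.176: no
  /0 0.0.0.0: MATCH
Selected: next-hop 10.231.43.249 via wlan0 (matched /0)


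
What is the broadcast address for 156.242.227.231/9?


Network: 156.128.0.0/9
Host bits = 23
Set all host bits to 1:
Broadcast: 156.255.255.255


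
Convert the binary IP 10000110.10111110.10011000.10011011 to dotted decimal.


10000110 = 134
10111110 = 190
10011000 = 152
10011011 = 155
IP: 134.190.152.155


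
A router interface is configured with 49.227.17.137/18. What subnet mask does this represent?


/18 means 18 network bits, 14 host bits
Binary: 11111111111111111100000000000000
Mask: 255.255.192.0


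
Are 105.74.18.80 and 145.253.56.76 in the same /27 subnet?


Mask: 255.255.255.224
105.74.18.80 AND mask = 105.74.18.64
145.253.56.76 AND mask = 145.253.56.64
No, different subnets (105.74.18.64 vs 145.253.56.64)


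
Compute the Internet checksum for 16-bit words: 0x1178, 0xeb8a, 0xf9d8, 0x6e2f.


Sum all words (with carry folding):
+ 0x1178 = 0x1178
+ 0xeb8a = 0xfd02
+ 0xf9d8 = 0xf6db
+ 0x6e2f = 0x650b
One's complement: ~0x650b
Checksum = 0x9af4


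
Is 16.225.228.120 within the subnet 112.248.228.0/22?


Subnet network: 112.248.228.0
Test IP AND mask: 16.225.228.0
No, 16.225.228.120 is not in 112.248.228.0/22


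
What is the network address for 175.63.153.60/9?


IP:   10101111.00111111.10011001.00111100
Mask: 11111111.10000000.00000000.00000000
AND operation:
Net:  10101111.00000000.00000000.00000000
Network: 175.0.0.0/9


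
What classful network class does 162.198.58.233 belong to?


First octet: 162
Binary: 10100010
10xxxxxx -> Class B (128-191)
Class B, default mask 255.255.0.0 (/16)


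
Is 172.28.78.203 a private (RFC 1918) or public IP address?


RFC 1918 private ranges:
  10.0.0.0/8 (10.0.0.0 - 10.255.255.255)
  172.16.0.0/12 (172.16.0.0 - 172.31.255.255)
  192.168.0.0/16 (192.168.0.0 - 192.168.255.255)
Private (in 172.16.0.0/12)


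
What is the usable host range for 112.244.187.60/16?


Network: 112.244.0.0
Broadcast: 112.244.255.255
First usable = network + 1
Last usable = broadcast - 1
Range: 112.244.0.1 to 112.244.255.254


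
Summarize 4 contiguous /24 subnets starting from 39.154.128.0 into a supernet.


Original prefix: /24
Number of subnets: 4 = 2^2
New prefix = 24 - 2 = 22
Supernet: 39.154.128.0/22


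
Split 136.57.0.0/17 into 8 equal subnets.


New prefix = 17 + 3 = 20
Each subnet has 4096 addresses
  136.57.0.0/20
  136.57.16.0/20
  136.57.32.0/20
  136.57.48.0/20
  136.57.64.0/20
  136.57.80.0/20
  136.57.96.0/20
  136.57.112.0/20
Subnets: 136.57.0.0/20, 136.57.16.0/20, 136.57.32.0/20, 136.57.48.0/20, 136.57.64.0/20, 136.57.80.0/20, 136.57.96.0/20, 136.57.112.0/20


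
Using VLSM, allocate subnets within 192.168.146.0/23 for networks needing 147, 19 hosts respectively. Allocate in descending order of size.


147 hosts -> /24 (254 usable): 192.168.146.0/24
19 hosts -> /27 (30 usable): 192.168.147.0/27
Allocation: 192.168.146.0/24 (147 hosts, 254 usable); 192.168.147.0/27 (19 hosts, 30 usable)


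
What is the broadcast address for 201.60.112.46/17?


Network: 201.60.0.0/17
Host bits = 15
Set all host bits to 1:
Broadcast: 201.60.127.255


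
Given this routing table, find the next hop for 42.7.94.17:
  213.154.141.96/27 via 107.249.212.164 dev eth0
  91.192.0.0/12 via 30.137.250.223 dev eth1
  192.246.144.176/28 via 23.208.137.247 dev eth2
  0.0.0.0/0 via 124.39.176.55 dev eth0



Longest prefix match for 42.7.94.17:
  /27 213.154.141.96: no
  /12 91.192.0.0: no
  /28 192.246.144.176: no
  /0 0.0.0.0: MATCH
Selected: next-hop 124.39.176.55 via eth0 (matched /0)


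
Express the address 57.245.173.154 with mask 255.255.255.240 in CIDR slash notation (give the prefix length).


Binary: 11111111.11111111.11111111.11110000
Count leading 1s
Prefix: /28


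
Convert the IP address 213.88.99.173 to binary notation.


213 = 11010101
88 = 01011000
99 = 01100011
173 = 10101101
Binary: 11010101.01011000.01100011.10101101


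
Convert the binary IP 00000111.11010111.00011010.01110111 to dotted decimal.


00000111 = 7
11010111 = 215
00011010 = 26
01110111 = 119
IP: 7.215.26.119


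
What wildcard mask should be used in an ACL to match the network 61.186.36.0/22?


Subnet mask: 255.255.252.0
Wildcard = 255.255.255.255 - subnet mask
255 - 255 = 0
255 - 255 = 0
255 - 252 = 3
255 - 0 = 255
Wildcard: 0.0.3.255


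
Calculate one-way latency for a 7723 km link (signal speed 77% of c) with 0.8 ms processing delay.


Speed = 0.77 * 3e5 km/s = 231000 km/s
Propagation delay = 7723 / 231000 = 0.0334 s = 33.4329 ms
Processing delay = 0.8 ms
Total one-way latency = 34.2329 ms


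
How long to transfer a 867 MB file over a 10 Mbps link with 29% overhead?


Effective throughput = 10 * (1 - 29/100) = 7.1 Mbps
File size in Mb = 867 * 8 = 6936 Mb
Time = 6936 / 7.1
Time = 976.9014 seconds


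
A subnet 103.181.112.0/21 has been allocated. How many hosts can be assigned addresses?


Host bits = 32 - 21 = 11
Total addresses = 2^11 = 2048
Usable = total - 2 (network and broadcast)
Usable hosts: 2046


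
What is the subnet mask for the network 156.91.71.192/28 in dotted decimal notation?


/28 means 28 network bits, 4 host bits
Binary: 11111111111111111111111111110000
Mask: 255.255.255.240


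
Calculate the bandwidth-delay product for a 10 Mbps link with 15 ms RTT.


BDP = bandwidth * RTT
= 10 Mbps * 15 ms
= 10 * 1e6 * 15 / 1000 bits
= 150000 bits
= 18750 bytes
= 18.3105 KB
BDP = 150000 bits (18750 bytes)


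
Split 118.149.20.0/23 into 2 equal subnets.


New prefix = 23 + 1 = 24
Each subnet has 256 addresses
  118.149.20.0/24
  118.149.21.0/24
Subnets: 118.149.20.0/24, 118.149.21.0/24


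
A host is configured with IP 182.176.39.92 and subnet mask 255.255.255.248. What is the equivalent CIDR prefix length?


Binary: 11111111.11111111.11111111.11111000
Count leading 1s
Prefix: /29


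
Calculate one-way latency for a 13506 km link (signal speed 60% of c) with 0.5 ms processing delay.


Speed = 0.6 * 3e5 km/s = 180000 km/s
Propagation delay = 13506 / 180000 = 0.075 s = 75.0333 ms
Processing delay = 0.5 ms
Total one-way latency = 75.5333 ms


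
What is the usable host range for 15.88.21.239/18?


Network: 15.88.0.0
Broadcast: 15.88.63.255
First usable = network + 1
Last usable = broadcast - 1
Range: 15.88.0.1 to 15.88.63.254


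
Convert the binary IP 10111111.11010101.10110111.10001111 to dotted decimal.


10111111 = 191
11010101 = 213
10110111 = 183
10001111 = 143
IP: 191.213.183.143


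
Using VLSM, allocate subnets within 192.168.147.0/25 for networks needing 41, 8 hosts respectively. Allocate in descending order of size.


41 hosts -> /26 (62 usable): 192.168.147.0/26
8 hosts -> /28 (14 usable): 192.168.147.64/28
Allocation: 192.168.147.0/26 (41 hosts, 62 usable); 192.168.147.64/28 (8 hosts, 14 usable)


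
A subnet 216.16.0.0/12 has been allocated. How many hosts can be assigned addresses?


Host bits = 32 - 12 = 20
Total addresses = 2^20 = 1048576
Usable = total - 2 (network and broadcast)
Usable hosts: 1048574


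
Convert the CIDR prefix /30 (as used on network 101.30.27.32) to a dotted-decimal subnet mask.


/30 means 30 network bits, 2 host bits
Binary: 11111111111111111111111111111100
Mask: 255.255.255.252


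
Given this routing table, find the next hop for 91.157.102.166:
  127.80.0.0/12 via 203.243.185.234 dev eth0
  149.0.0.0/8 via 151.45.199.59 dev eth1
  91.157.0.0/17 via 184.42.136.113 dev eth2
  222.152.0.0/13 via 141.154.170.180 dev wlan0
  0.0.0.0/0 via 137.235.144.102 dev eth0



Longest prefix match for 91.157.102.166:
  /12 127.80.0.0: no
  /8 149.0.0.0: no
  /17 91.157.0.0: MATCH
  /13 222.152.0.0: no
  /0 0.0.0.0: MATCH
Selected: next-hop 184.42.136.113 via eth2 (matched /17)


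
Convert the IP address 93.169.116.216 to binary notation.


93 = 01011101
169 = 10101001
116 = 01110100
216 = 11011000
Binary: 01011101.10101001.01110100.11011000


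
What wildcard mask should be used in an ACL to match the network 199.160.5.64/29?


Subnet mask: 255.255.255.248
Wildcard = 255.255.255.255 - subnet mask
255 - 255 = 0
255 - 255 = 0
255 - 255 = 0
255 - 248 = 7
Wildcard: 0.0.0.7


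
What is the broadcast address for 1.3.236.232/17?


Network: 1.3.128.0/17
Host bits = 15
Set all host bits to 1:
Broadcast: 1.3.255.255


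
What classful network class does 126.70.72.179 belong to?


First octet: 126
Binary: 01111110
0xxxxxxx -> Class A (1-126)
Class A, default mask 255.0.0.0 (/8)


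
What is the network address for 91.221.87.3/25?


IP:   01011011.11011101.01010111.00000011
Mask: 11111111.11111111.11111111.10000000
AND operation:
Net:  01011011.11011101.01010111.00000000
Network: 91.221.87.0/25


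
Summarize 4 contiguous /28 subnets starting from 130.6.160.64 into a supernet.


Original prefix: /28
Number of subnets: 4 = 2^2
New prefix = 28 - 2 = 26
Supernet: 130.6.160.64/26


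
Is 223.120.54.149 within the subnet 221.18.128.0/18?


Subnet network: 221.18.128.0
Test IP AND mask: 223.120.0.0
No, 223.120.54.149 is not in 221.18.128.0/18


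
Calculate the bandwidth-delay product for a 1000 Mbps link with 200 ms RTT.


BDP = bandwidth * RTT
= 1000 Mbps * 200 ms
= 1000 * 1e6 * 200 / 1000 bits
= 200000000 bits
= 25000000 bytes
= 24414.0625 KB
BDP = 200000000 bits (25000000 bytes)


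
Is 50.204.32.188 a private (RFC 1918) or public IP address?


RFC 1918 private ranges:
  10.0.0.0/8 (10.0.0.0 - 10.255.255.255)
  172.16.0.0/12 (172.16.0.0 - 172.31.255.255)
  192.168.0.0/16 (192.168.0.0 - 192.168.255.255)
Public (not in any RFC 1918 range)


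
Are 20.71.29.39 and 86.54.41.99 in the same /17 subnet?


Mask: 255.255.128.0
20.71.29.39 AND mask = 20.71.0.0
86.54.41.99 AND mask = 86.54.0.0
No, different subnets (20.71.0.0 vs 86.54.0.0)


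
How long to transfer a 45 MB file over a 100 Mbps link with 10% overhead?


Effective throughput = 100 * (1 - 10/100) = 90 Mbps
File size in Mb = 45 * 8 = 360 Mb
Time = 360 / 90
Time = 4 seconds


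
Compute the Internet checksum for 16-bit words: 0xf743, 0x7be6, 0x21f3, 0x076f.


Sum all words (with carry folding):
+ 0xf743 = 0xf743
+ 0x7be6 = 0x732a
+ 0x21f3 = 0x951d
+ 0x076f = 0x9c8c
One's complement: ~0x9c8c
Checksum = 0x6373


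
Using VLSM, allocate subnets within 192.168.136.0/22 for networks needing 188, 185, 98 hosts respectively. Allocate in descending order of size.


188 hosts -> /24 (254 usable): 192.168.136.0/24
185 hosts -> /24 (254 usable): 192.168.137.0/24
98 hosts -> /25 (126 usable): 192.168.138.0/25
Allocation: 192.168.136.0/24 (188 hosts, 254 usable); 192.168.137.0/24 (185 hosts, 254 usable); 192.168.138.0/25 (98 hosts, 126 usable)


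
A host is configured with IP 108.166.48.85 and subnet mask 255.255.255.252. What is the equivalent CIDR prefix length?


Binary: 11111111.11111111.11111111.11111100
Count leading 1s
Prefix: /30


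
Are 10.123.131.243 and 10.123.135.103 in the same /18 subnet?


Mask: 255.255.192.0
10.123.131.243 AND mask = 10.123.128.0
10.123.135.103 AND mask = 10.123.128.0
Yes, same subnet (10.123.128.0)


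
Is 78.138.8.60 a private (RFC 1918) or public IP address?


RFC 1918 private ranges:
  10.0.0.0/8 (10.0.0.0 - 10.255.255.255)
  172.16.0.0/12 (172.16.0.0 - 172.31.255.255)
  192.168.0.0/16 (192.168.0.0 - 192.168.255.255)
Public (not in any RFC 1918 range)


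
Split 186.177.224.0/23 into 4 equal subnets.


New prefix = 23 + 2 = 25
Each subnet has 128 addresses
  186.177.224.0/25
  186.177.224.128/25
  186.177.225.0/25
  186.177.225.128/25
Subnets: 186.177.224.0/25, 186.177.224.128/25, 186.177.225.0/25, 186.177.225.128/25


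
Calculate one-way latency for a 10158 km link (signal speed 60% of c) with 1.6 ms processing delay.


Speed = 0.6 * 3e5 km/s = 180000 km/s
Propagation delay = 10158 / 180000 = 0.0564 s = 56.4333 ms
Processing delay = 1.6 ms
Total one-way latency = 58.0333 ms


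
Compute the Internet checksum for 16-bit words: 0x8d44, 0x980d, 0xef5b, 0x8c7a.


Sum all words (with carry folding):
+ 0x8d44 = 0x8d44
+ 0x980d = 0x2552
+ 0xef5b = 0x14ae
+ 0x8c7a = 0xa128
One's complement: ~0xa128
Checksum = 0x5ed7


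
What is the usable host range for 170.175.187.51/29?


Network: 170.175.187.48
Broadcast: 170.175.187.55
First usable = network + 1
Last usable = broadcast - 1
Range: 170.175.187.49 to 170.175.187.54


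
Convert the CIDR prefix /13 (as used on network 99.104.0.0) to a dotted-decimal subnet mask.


/13 means 13 network bits, 19 host bits
Binary: 11111111111110000000000000000000
Mask: 255.248.0.0


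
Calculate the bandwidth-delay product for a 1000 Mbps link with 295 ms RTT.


BDP = bandwidth * RTT
= 1000 Mbps * 295 ms
= 1000 * 1e6 * 295 / 1000 bits
= 295000000 bits
= 36875000 bytes
= 36010.7422 KB
BDP = 295000000 bits (36875000 bytes)


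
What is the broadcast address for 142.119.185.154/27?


Network: 142.119.185.128/27
Host bits = 5
Set all host bits to 1:
Broadcast: 142.119.185.159


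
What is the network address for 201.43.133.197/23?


IP:   11001001.00101011.10000101.11000101
Mask: 11111111.11111111.11111110.00000000
AND operation:
Net:  11001001.00101011.10000100.00000000
Network: 201.43.132.0/23


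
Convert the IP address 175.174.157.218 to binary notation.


175 = 10101111
174 = 10101110
157 = 10011101
218 = 11011010
Binary: 10101111.10101110.10011101.11011010


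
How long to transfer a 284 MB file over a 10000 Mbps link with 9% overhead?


Effective throughput = 10000 * (1 - 9/100) = 9100 Mbps
File size in Mb = 284 * 8 = 2272 Mb
Time = 2272 / 9100
Time = 0.2497 seconds


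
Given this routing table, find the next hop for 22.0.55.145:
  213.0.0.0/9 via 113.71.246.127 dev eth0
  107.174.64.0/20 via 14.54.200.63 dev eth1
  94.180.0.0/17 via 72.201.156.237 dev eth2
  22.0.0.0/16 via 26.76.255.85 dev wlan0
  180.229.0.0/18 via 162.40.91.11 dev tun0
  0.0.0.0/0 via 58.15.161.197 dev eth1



Longest prefix match for 22.0.55.145:
  /9 213.0.0.0: no
  /20 107.174.64.0: no
  /17 94.180.0.0: no
  /16 22.0.0.0: MATCH
  /18 180.229.0.0: no
  /0 0.0.0.0: MATCH
Selected: next-hop 26.76.255.85 via wlan0 (matched /16)


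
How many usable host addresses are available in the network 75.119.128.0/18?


Host bits = 32 - 18 = 14
Total addresses = 2^14 = 16384
Usable = total - 2 (network and broadcast)
Usable hosts: 16382


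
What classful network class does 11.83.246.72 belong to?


First octet: 11
Binary: 00001011
0xxxxxxx -> Class A (1-126)
Class A, default mask 255.0.0.0 (/8)


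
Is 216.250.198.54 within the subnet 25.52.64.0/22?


Subnet network: 25.52.64.0
Test IP AND mask: 216.250.196.0
No, 216.250.198.54 is not in 25.52.64.0/22


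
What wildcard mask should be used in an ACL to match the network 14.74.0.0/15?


Subnet mask: 255.254.0.0
Wildcard = 255.255.255.255 - subnet mask
255 - 255 = 0
255 - 254 = 1
255 - 0 = 255
255 - 0 = 255
Wildcard: 0.1.255.255


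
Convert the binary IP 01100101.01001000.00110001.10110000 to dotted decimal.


01100101 = 101
01001000 = 72
00110001 = 49
10110000 = 176
IP: 101.72.49.176


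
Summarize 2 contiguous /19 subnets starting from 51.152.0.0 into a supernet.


Original prefix: /19
Number of subnets: 2 = 2^1
New prefix = 19 - 1 = 18
Supernet: 51.152.0.0/18


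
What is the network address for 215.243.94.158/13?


IP:   11010111.11110011.01011110.10011110
Mask: 11111111.11111000.00000000.00000000
AND operation:
Net:  11010111.11110000.00000000.00000000
Network: 215.240.0.0/13


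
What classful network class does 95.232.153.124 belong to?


First octet: 95
Binary: 01011111
0xxxxxxx -> Class A (1-126)
Class A, default mask 255.0.0.0 (/8)


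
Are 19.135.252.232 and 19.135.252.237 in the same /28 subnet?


Mask: 255.255.255.240
19.135.252.232 AND mask = 19.135.252.224
19.135.252.237 AND mask = 19.135.252.224
Yes, same subnet (19.135.252.224)


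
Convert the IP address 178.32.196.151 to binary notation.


178 = 10110010
32 = 00100000
196 = 11000100
151 = 10010111
Binary: 10110010.00100000.11000100.10010111


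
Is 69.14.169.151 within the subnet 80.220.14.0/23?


Subnet network: 80.220.14.0
Test IP AND mask: 69.14.168.0
No, 69.14.169.151 is not in 80.220.14.0/23


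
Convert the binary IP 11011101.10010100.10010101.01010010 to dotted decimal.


11011101 = 221
10010100 = 148
10010101 = 149
01010010 = 82
IP: 221.148.149.82


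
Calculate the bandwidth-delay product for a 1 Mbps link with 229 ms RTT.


BDP = bandwidth * RTT
= 1 Mbps * 229 ms
= 1 * 1e6 * 229 / 1000 bits
= 229000 bits
= 28625 bytes
= 27.9541 KB
BDP = 229000 bits (28625 bytes)


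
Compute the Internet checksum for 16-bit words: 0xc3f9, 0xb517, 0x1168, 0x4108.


Sum all words (with carry folding):
+ 0xc3f9 = 0xc3f9
+ 0xb517 = 0x7911
+ 0x1168 = 0x8a79
+ 0x4108 = 0xcb81
One's complement: ~0xcb81
Checksum = 0x347e


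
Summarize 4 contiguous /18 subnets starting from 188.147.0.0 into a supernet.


Original prefix: /18
Number of subnets: 4 = 2^2
New prefix = 18 - 2 = 16
Supernet: 188.147.0.0/16


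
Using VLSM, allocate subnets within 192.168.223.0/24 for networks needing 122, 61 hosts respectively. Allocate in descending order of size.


122 hosts -> /25 (126 usable): 192.168.223.0/25
61 hosts -> /26 (62 usable): 192.168.223.128/26
Allocation: 192.168.223.0/25 (122 hosts, 126 usable); 192.168.223.128/26 (61 hosts, 62 usable)
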